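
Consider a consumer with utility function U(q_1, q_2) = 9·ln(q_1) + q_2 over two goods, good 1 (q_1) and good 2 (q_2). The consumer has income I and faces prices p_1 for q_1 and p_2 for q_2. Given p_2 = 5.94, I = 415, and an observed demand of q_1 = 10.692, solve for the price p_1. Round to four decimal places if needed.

p_1 = 5

Set MRS = p_1/p_2: (9/q_1)/1 = p_1/p_2.
So q_1*(p_1,p_2) = 9·p_2/p_1, independent of income; and q_2* = (I − 9·p_2)/p_2.
Set q_1* = 10.692 in the demand function and solve for p_1: p_1 = 5.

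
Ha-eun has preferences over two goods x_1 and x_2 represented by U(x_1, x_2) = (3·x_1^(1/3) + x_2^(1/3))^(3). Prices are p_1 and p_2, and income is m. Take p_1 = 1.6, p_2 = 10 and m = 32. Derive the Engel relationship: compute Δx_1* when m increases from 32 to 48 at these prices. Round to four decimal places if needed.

Δx_1* = 9.2852

MRS = MU_x_1/MU_x_2 = 3·(x_2/x_1)^(2/3). Set equal to p_1/p_2.
Solve for the ratio: x_2/x_1 = [(1/3)·p_1/p_2]^(1.5).
Substitute x_2 = (x_2/x_1)·x_1 into the budget: x_1* = m/(p_1 + p_2·(x_2/x_1)).
Numerically x_2/x_1 = 0.012317, so x_1* = 32/(1.6 + 10·0.012317) = 18.5704.
At m' = 48: x_1* = 27.8557. Change: 27.8557 − 18.5704 = 9.2852.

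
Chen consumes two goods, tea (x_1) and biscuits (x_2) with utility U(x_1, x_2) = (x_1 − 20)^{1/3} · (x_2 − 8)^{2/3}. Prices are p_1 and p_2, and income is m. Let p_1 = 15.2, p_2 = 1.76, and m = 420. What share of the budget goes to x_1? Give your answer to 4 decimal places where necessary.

This is Cobb-Douglas in (x_1−20, x_2−8): tangency gives 1/3·p_2·(x_2−8) = 2/3·p_1·(x_1−20).
Substituting into the budget: x_1* = 20 + 1/3·(m − 20·p_1 − 8·p_2)/p_1, and x_2* = 8 + 2/3·(…)/p_2.
Discretionary income = 420 − 20·15.2 − 8·1.76 = 101.92; x_1* = 20 + 1/3·101.92/15.2 = 22.2351; x_2* = 8 + 2/3·101.92/1.76 = 46.6061.
Expenditure on x_1: 15.2·22.2351 = 337.9733; share = 0.8047.

share on x_1 = 0.8047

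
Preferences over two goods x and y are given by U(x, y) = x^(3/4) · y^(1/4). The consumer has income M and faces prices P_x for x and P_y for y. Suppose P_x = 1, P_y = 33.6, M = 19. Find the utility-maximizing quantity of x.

Tangency: MRS = 3·y/x = P_x/P_y.
So 0.75·P_y·y = 0.25·P_x·x; combined with the budget, a share 0.75 of income goes to x.
Demand: x*(P_x,P_y,M) = 0.75·M/P_x and y* = 0.25·M/P_y.
At P_x=1, P_y=33.6, M=19: x* = 0.75·19/1 = 14.25.

x* = 14.25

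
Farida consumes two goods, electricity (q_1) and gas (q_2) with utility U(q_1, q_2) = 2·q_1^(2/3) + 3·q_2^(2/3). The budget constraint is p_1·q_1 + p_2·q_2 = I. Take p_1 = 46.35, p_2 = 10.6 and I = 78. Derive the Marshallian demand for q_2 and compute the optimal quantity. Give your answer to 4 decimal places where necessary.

q_2* = 7.2462

MU_q_1 ∝ 2·q_1^(-1/3), MU_q_2 ∝ 3·q_2^(-1/3), so MRS = (2/3)·(q_2/q_1)^(1/3) = p_1/p_2.
Hence q_2/q_1 = ((3/2)·p_1/p_2)^(1/(1/3)), i.e. raised to the 3 power.
Substitute q_2 = (q_2/q_1)·q_1 into the budget: q_1* = I/(p_1 + p_2·(q_2/q_1)).
Numerically q_2/q_1 = 282.166465, so q_1* = 78/(46.35 + 10.6·282.166465) = 0.0257 and q_2* = 282.166465·0.0257 = 7.2462.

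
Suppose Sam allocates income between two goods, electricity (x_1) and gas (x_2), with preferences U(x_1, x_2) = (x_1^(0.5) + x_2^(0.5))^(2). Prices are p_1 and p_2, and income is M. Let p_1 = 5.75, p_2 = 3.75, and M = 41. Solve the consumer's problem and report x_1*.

x_1* = 2.8146

MU_x_1 ∝ x_1^(-0.5), MU_x_2 ∝ x_2^(-0.5), so MRS = (x_2/x_1)^(0.5) = p_1/p_2.
Solve for the ratio: x_2/x_1 = [p_1/p_2]^(2).
Substitute x_2 = (x_2/x_1)·x_1 into the budget: x_1* = M/(p_1 + p_2·(x_2/x_1)).
Numerically x_2/x_1 = 2.351111, so x_1* = 41/(5.75 + 3.75·2.351111) = 2.8146.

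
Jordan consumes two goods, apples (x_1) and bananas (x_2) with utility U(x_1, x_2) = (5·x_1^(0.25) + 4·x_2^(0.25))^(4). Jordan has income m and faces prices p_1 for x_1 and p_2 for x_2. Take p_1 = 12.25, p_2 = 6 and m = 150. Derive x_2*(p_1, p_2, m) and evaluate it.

MU_x_1 ∝ 5·x_1^(-0.75), MU_x_2 ∝ 4·x_2^(-0.75), so MRS = (5/4)·(x_2/x_1)^(0.75) = p_1/p_2.
Hence x_2/x_1 = ((4/5)·p_1/p_2)^(1/(0.75)), i.e. raised to the 4/3 power.
With the ratio pinned down, the budget gives x_1* = m/(p_1 + p_2·(x_2/x_1)) and x_2* = (x_2/x_1)·x_1*.
Numerically x_2/x_1 = 1.923534, so x_1* = 150/(12.25 + 6·1.923534) = 6.3049 and x_2* = 1.923534·6.3049 = 12.1276.

x_2* = 12.1276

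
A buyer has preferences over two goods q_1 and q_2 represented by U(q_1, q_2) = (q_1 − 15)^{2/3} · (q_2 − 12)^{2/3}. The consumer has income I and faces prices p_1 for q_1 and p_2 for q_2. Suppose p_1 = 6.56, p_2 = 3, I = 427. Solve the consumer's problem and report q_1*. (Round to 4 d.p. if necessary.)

q_1* = 37.3018

MRS = (q_2−12)/(q_1−15). Tangency with p_1/p_2 gives q_2−12 = (p_1/p_2)·(q_1−15).
Substituting into the budget: q_1* = 15 + 0.5·(I − 15·p_1 − 12·p_2)/p_1, and q_2* = 12 + 0.5·(…)/p_2.
Discretionary income = 427 − 15·6.56 − 12·3 = 292.6; q_1* = 15 + 0.5·292.6/6.56 = 37.3018.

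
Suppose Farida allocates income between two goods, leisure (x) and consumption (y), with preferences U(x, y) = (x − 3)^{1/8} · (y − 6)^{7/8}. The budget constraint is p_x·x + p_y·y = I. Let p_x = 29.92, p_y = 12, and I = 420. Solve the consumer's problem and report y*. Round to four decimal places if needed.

Let x' = x−3, y' = y−6. MRS = (1/7)·y'/x' = p_x/p_y.
After buying the subsistence bundle (3, 6), a share 0.125 of the remaining income goes to x: x* = 3 + 0.125·(I − 3p_x − 6p_y)/p_x.
Discretionary income = 420 − 3·29.92 − 6·12 = 258.24; y* = 6 + 0.875·258.24/12 = 24.83.

y* = 24.83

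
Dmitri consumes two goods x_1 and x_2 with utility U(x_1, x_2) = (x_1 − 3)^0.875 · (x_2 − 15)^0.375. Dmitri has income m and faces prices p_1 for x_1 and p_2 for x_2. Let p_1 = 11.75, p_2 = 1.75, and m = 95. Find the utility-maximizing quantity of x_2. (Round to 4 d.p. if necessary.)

x_2* = 20.7429

This is Cobb-Douglas in (x_1−3, x_2−15): tangency gives 0.875·p_2·(x_2−15) = 0.375·p_1·(x_1−3).
After buying the subsistence bundle (3, 15), a share 0.7 of the remaining income goes to x_1: x_1* = 3 + 0.7·(m − 3p_1 − 15p_2)/p_1.
Discretionary income = 95 − 3·11.75 − 15·1.75 = 33.5; x_2* = 15 + 0.3·33.5/1.75 = 20.7429.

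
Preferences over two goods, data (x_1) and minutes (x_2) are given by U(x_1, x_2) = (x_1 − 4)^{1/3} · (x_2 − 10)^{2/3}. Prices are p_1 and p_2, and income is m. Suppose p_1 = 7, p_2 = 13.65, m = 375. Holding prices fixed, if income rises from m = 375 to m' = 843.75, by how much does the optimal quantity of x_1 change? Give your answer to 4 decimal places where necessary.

Let x_1' = x_1−4, x_2' = x_2−10. MRS = (1/2)·x_2'/x_1' = p_1/p_2.
Substituting into the budget: x_1* = 4 + 1/3·(m − 4·p_1 − 10·p_2)/p_1, and x_2* = 10 + 2/3·(…)/p_2.
Discretionary income = 375 − 4·7 − 10·13.65 = 210.5; x_1* = 4 + 1/3·210.5/7 = 14.0238.
At m' = 843.75: x_1* = 36.3452. Change: 36.3452 − 14.0238 = 22.3214.

Δx_1* = 22.3214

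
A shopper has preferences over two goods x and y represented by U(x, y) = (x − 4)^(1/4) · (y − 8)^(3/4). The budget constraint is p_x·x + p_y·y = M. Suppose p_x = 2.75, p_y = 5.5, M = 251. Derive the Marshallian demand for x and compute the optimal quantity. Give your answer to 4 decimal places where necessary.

x* = 21.8182

Let x' = x−4, y' = y−8. MRS = (1/3)·y'/x' = p_x/p_y.
After buying the subsistence bundle (4, 8), a share 0.25 of the remaining income goes to x: x* = 4 + 0.25·(M − 4p_x − 8p_y)/p_x.
Discretionary income = 251 − 4·2.75 − 8·5.5 = 196; x* = 4 + 0.25·196/2.75 = 21.8182.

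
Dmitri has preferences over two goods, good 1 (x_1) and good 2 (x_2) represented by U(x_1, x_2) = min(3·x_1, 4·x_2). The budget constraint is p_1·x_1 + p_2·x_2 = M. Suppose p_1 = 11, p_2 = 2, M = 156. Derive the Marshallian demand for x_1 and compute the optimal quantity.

x_1* = 12.48

With perfect complements, no substitution: consume in ratio x_1:x_2 = 4:3.
Budget: p_1·x_1 + p_2·(3/4)·x_1 = M, so (4·p_1 + 3·p_2)·x_1 = 4·M.
Demand: x_1*(p_1,p_2,M) = 4·M/(4·p_1 + 3·p_2), x_2* = 3·M/(4·p_1 + 3·p_2).
Here 4·11 + 3·2 = 50, giving x_1* = 12.48.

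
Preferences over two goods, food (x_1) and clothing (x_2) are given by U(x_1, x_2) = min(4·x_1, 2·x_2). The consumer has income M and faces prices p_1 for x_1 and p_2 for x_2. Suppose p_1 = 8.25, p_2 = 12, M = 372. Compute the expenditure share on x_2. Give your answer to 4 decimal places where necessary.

share on x_2 = 0.7442

Leontief preferences: the optimum is at the kink where x_1/2 = x_2/4, i.e. x_2 = 2·x_1.
Budget: p_1·x_1 + p_2·2·x_1 = M, so (2·p_1 + 4·p_2)·x_1 = 2·M.
Demand: x_1*(p_1,p_2,M) = 2·M/(2·p_1 + 4·p_2), x_2* = 4·M/(2·p_1 + 4·p_2).
Here 2·8.25 + 4·12 = 64.5, giving x_1* = 11.5349 and x_2* = 23.0698.
Expenditure on x_2: 12·23.0698 = 276.8372; share = 0.7442.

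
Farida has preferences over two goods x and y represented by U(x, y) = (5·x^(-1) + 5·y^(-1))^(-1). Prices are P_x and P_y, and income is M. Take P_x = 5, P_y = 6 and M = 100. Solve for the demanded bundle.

x* = 9.5445, y* = 8.7129

From the CES first-order condition, (y/x)^(2) = P_x/P_y.
Hence y/x = (P_x/P_y)^(1/(2)), i.e. raised to the 0.5 power.
Substitute y = (y/x)·x into the budget: x* = M/(P_x + P_y·(y/x)).
Numerically y/x = 0.912871, so x* = 100/(5 + 6·0.912871) = 9.5445 and y* = 0.912871·9.5445 = 8.7129.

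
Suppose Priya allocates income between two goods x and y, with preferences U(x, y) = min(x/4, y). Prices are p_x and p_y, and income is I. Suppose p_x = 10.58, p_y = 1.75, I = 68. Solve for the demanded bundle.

x* = 6.172, y* = 1.543

With perfect complements, no substitution: consume in ratio x:y = 4:1.
Budget: p_x·x + p_y·(1/4)·x = I, so (4·p_x + p_y)·x = 4·I.
Demand: x*(p_x,p_y,I) = 4·I/(4·p_x + p_y), y* = I/(4·p_x + p_y).
Here 4·10.58 + 1.75 = 44.07, giving x* = 6.172 and y* = 1.543.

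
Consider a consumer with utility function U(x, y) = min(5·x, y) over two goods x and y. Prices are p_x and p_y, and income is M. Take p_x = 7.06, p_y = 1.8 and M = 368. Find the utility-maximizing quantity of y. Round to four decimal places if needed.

y* = 114.5704

Leontief preferences: the optimum is at the kink where x/1 = y/5, i.e. y = 5·x.
Budget: p_x·x + p_y·5·x = M, so (p_x + 5·p_y)·x = M.
Demand: x*(p_x,p_y,M) = M/(p_x + 5·p_y), y* = 5·M/(p_x + 5·p_y).
Here 7.06 + 5·1.8 = 16.06, giving y* = 114.5704.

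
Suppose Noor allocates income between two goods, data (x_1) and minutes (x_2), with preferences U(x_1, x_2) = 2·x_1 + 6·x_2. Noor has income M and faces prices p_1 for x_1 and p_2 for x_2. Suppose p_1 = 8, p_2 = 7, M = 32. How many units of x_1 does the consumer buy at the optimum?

x_1* = 0

x_2 gives more utility per dollar, so spend all income on x_2: x_2* = M/p_2, x_1* = 0.
Numerically: x_1* = 0, x_2* = 4.5714.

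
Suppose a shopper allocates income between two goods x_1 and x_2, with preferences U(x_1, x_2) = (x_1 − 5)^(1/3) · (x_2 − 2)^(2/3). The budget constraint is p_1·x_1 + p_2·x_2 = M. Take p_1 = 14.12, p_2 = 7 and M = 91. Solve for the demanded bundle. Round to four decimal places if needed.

x_1* = 5.1511, x_2* = 2.6095

This is Cobb-Douglas in (x_1−5, x_2−2): tangency gives 1/3·p_2·(x_2−2) = 2/3·p_1·(x_1−5).
Substituting into the budget: x_1* = 5 + 1/3·(M − 5·p_1 − 2·p_2)/p_1, and x_2* = 2 + 2/3·(…)/p_2.
Discretionary income = 91 − 5·14.12 − 2·7 = 6.4; x_1* = 5 + 1/3·6.4/14.12 = 5.1511; x_2* = 2 + 2/3·6.4/7 = 2.6095.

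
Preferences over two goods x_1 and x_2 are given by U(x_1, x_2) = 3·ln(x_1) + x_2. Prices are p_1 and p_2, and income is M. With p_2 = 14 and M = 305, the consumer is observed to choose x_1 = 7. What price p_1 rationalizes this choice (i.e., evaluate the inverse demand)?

p_1 = 6

MU_x_1 = 3/x_1, MU_x_2 = 1. Tangency: 3/x_1 = p_1/p_2.
So x_1*(p_1,p_2) = 3·p_2/p_1, independent of income; and x_2* = (M − 3·p_2)/p_2.
Set x_1* = 7 in the demand function and solve for p_1: p_1 = 6.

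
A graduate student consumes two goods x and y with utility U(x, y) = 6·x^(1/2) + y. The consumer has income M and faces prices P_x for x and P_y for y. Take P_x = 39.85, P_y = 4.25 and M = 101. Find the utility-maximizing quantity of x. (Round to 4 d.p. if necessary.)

x* = 0.1024

Set MRS = P_x/P_y: 3·x^(−1/2) = P_x/P_y.
Thus x* = (3·P_y/P_x)² — independent of M — with the rest of income spent on y.
Plugging in: x* = (3·4.25/39.85)² = 0.1024.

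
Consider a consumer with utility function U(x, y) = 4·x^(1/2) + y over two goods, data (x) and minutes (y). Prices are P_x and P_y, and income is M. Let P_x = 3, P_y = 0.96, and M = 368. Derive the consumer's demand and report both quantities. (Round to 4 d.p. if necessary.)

Utility is quasi-linear in y; the FOC for x is 2/√x = P_x/P_y.
Thus x* = (2·P_y/P_x)² — independent of M — with the rest of income spent on y.
Plugging in: x* = (2·0.96/3)² = 0.4096, y* = 382.0533.

x* = 0.4096, y* = 382.0533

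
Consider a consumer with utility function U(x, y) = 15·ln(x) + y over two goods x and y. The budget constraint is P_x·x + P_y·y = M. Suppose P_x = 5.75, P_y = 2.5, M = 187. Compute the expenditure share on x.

share on x = 0.2005

So x*(P_x,P_y) = 15·P_y/P_x, independent of income; and y* = (M − 15·P_y)/P_y.
At the given prices: x* = 15·2.5/5.75 = 6.5217, and y* = 59.8.
Expenditure on x: 5.75·6.5217 = 37.5; share = 0.2005.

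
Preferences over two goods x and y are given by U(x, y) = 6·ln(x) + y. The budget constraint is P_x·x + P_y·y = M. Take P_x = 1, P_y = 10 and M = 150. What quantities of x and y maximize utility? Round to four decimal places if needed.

MU_x = 6/x, MU_y = 1. Tangency: 6/x = P_x/P_y.
So x*(P_x,P_y) = 6·P_y/P_x, independent of income; and y* = (M − 6·P_y)/P_y.
At the given prices: x* = 6·10/1 = 60, and y* = 9.

x* = 60, y* = 9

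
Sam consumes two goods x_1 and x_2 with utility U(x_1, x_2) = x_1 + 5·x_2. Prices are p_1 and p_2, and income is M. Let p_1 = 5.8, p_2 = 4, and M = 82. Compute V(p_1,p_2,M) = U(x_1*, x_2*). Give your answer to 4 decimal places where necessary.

V = 102.5

Linear utility — the consumer picks whichever good has higher MU/price: 1/5.8 = 0.1724 vs 5/4 = 1.25.
x_2 gives more utility per dollar, so spend all income on x_2: x_2* = M/p_2, x_1* = 0.
Numerically: x_1* = 0, x_2* = 20.5.
Utility at the optimum: U(0, 20.5) = 102.5.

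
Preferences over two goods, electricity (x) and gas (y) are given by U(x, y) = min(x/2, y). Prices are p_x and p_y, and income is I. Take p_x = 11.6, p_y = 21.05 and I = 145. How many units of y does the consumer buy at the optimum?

Leontief preferences: the optimum is at the kink where x/2 = y/1, i.e. y = (1/2)·x.
Budget: p_x·x + p_y·(1/2)·x = I, so (2·p_x + p_y)·x = 2·I.
Demand: x*(p_x,p_y,I) = 2·I/(2·p_x + p_y), y* = I/(2·p_x + p_y).
Here 2·11.6 + 21.05 = 44.25, giving y* = 3.2768.

y* = 3.2768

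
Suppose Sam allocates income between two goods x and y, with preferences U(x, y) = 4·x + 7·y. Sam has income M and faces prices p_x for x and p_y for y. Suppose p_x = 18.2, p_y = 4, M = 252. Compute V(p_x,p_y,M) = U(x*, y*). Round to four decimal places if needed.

Linear utility — the consumer picks whichever good has higher MU/price: 4/18.2 = 0.2198 vs 7/4 = 1.75.
y gives more utility per dollar, so spend all income on y: y* = M/p_y, x* = 0.
Numerically: x* = 0, y* = 63.
Utility at the optimum: U(0, 63) = 441.

V = 441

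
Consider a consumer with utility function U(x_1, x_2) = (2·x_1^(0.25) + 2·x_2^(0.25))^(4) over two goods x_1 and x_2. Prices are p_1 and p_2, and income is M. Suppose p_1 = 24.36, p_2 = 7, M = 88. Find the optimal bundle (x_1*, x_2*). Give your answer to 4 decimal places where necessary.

MRS = MU_x_1/MU_x_2 = (x_2/x_1)^(0.75). Set equal to p_1/p_2.
Solve for the ratio: x_2/x_1 = [p_1/p_2]^(4/3).
Substitute x_2 = (x_2/x_1)·x_1 into the budget: x_1* = M/(p_1 + p_2·(x_2/x_1)).
Numerically x_2/x_1 = 5.273581, so x_1* = 88/(24.36 + 7·5.273581) = 1.4361 and x_2* = 5.273581·1.4361 = 7.5736.

x_1* = 1.4361, x_2* = 7.5736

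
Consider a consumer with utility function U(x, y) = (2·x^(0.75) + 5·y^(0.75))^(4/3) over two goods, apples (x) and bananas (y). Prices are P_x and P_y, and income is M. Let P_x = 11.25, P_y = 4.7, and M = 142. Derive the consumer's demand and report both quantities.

Numerically y/x = 1282.267671, so x* = 142/(11.25 + 4.7·1282.267671) = 0.0235 and y* = 1282.267671·0.0235 = 30.1565.

x* = 0.0235, y* = 30.1565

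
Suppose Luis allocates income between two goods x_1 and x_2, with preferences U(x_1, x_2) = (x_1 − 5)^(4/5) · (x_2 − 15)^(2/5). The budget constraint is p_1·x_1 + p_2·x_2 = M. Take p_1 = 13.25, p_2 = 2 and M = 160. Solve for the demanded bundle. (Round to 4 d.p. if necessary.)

x_1* = 8.2075, x_2* = 25.625

This is Cobb-Douglas in (x_1−5, x_2−15): tangency gives 0.8·p_2·(x_2−15) = 0.4·p_1·(x_1−5).
After buying the subsistence bundle (5, 15), a share 2/3 of the remaining income goes to x_1: x_1* = 5 + 2/3·(M − 5p_1 − 15p_2)/p_1.
Discretionary income = 160 − 5·13.25 − 15·2 = 63.75; x_1* = 5 + 2/3·63.75/13.25 = 8.2075; x_2* = 15 + 1/3·63.75/2 = 25.625.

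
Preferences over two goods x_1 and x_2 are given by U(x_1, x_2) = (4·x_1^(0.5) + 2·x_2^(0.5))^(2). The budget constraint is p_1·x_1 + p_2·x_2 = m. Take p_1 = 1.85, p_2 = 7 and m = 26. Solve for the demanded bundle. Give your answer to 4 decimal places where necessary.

x_1* = 13.183, x_2* = 0.2302

MU_x_1 ∝ 4·x_1^(-0.5), MU_x_2 ∝ 2·x_2^(-0.5), so MRS = 2·(x_2/x_1)^(0.5) = p_1/p_2.
Hence x_2/x_1 = ((1/2)·p_1/p_2)^(1/(0.5)), i.e. raised to the 2 power.
With the ratio pinned down, the budget gives x_1* = m/(p_1 + p_2·(x_2/x_1)) and x_2* = (x_2/x_1)·x_1*.
Numerically x_2/x_1 = 0.017462, so x_1* = 26/(1.85 + 7·0.017462) = 13.183 and x_2* = 0.017462·13.183 = 0.2302.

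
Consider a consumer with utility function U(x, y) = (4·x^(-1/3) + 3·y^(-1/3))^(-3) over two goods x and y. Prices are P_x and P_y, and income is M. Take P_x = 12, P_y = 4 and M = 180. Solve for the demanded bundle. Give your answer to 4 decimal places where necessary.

From the CES first-order condition, (4/3)·(y/x)^(4/3) = P_x/P_y.
Hence y/x = ((3/4)·P_x/P_y)^(1/(4/3)), i.e. raised to the 0.75 power.
Substitute y = (y/x)·x into the budget: x* = M/(P_x + P_y·(y/x)).
Numerically y/x = 1.837117, so x* = 180/(12 + 4·1.837117) = 9.3031 and y* = 1.837117·9.3031 = 17.0908.

x* = 9.3031, y* = 17.0908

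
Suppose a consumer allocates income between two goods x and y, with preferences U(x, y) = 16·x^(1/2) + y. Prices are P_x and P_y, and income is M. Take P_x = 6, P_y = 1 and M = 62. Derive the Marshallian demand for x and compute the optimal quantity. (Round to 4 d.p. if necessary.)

x* = 1.7778

MU_x = 8/√x, MU_y = 1. Tangency: 8/√x = P_x/P_y.
Solve: √x = 8·P_y/P_x, so x*(P_x,P_y) = (8·P_y/P_x)², and y* = (M − P_x·x*)/P_y.
Plugging in: x* = (8·1/6)² = 1.7778.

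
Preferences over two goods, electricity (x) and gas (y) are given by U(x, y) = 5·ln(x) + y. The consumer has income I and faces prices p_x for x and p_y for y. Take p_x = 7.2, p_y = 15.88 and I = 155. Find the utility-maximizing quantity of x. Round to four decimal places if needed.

MU_x = 5/x, MU_y = 1. Tangency: 5/x = p_x/p_y.
So x*(p_x,p_y) = 5·p_y/p_x, independent of income; and y* = (I − 5·p_y)/p_y.
At the given prices: x* = 5·15.88/7.2 = 11.0278.

x* = 11.0278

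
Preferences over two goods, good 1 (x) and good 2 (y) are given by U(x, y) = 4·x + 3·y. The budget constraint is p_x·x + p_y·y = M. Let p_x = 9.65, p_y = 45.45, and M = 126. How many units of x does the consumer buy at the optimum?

Perfect substitutes: compare marginal utility per dollar. 4/p_x vs 3/p_y → 0.4145 vs 0.066.
x gives more utility per dollar, so spend all income on x: x* = M/p_x, y* = 0.
Numerically: x* = 13.057, y* = 0.

x* = 13.057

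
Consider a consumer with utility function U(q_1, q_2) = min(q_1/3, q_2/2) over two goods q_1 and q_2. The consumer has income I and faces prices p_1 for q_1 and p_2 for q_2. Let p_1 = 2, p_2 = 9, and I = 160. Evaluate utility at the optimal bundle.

Leontief preferences: the optimum is at the kink where q_1/3 = q_2/2, i.e. q_2 = (2/3)·q_1.
Budget: p_1·q_1 + p_2·(2/3)·q_1 = I, so (3·p_1 + 2·p_2)·q_1 = 3·I.
Demand: q_1*(p_1,p_2,I) = 3·I/(3·p_1 + 2·p_2), q_2* = 2·I/(3·p_1 + 2·p_2).
Here 3·2 + 2·9 = 24, giving q_1* = 20 and q_2* = 13.3333.
Utility at the optimum: U(20, 13.3333) = 6.6667.

V = 6.6667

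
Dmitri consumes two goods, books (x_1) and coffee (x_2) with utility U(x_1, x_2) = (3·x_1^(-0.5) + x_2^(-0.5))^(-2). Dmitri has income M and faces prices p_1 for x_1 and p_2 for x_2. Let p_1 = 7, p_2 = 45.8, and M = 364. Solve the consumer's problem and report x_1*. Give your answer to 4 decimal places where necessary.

MRS = MU_x_1/MU_x_2 = 3·(x_2/x_1)^(1.5). Set equal to p_1/p_2.
Solve for the ratio: x_2/x_1 = [(1/3)·p_1/p_2]^(2/3).
Substitute x_2 = (x_2/x_1)·x_1 into the budget: x_1* = M/(p_1 + p_2·(x_2/x_1)).
Numerically x_2/x_1 = 0.137428, so x_1* = 364/(7 + 45.8·0.137428) = 27.3804.

x_1* = 27.3804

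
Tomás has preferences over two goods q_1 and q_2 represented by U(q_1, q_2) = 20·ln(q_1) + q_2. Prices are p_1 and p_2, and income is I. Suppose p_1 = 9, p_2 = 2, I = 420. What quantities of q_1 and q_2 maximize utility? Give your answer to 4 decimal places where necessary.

q_1* = 4.4444, q_2* = 190

Set MRS = p_1/p_2: (20/q_1)/1 = p_1/p_2.
So q_1*(p_1,p_2) = 20·p_2/p_1, independent of income; and q_2* = (I − 20·p_2)/p_2.
At the given prices: q_1* = 20·2/9 = 4.4444, and q_2* = 190.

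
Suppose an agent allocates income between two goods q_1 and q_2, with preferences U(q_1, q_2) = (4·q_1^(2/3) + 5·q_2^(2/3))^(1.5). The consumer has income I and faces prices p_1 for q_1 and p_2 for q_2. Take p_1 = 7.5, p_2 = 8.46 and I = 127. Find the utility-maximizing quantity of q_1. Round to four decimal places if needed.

q_1* = 6.6798

MRS = MU_q_1/MU_q_2 = (4/5)·(q_2/q_1)^(1/3). Set equal to p_1/p_2.
Solve for the ratio: q_2/q_1 = [(5/4)·p_1/p_2]^(3).
With the ratio pinned down, the budget gives q_1* = I/(p_1 + p_2·(q_2/q_1)) and q_2* = (q_2/q_1)·q_1*.
Numerically q_2/q_1 = 1.360826, so q_1* = 127/(7.5 + 8.46·1.360826) = 6.6798.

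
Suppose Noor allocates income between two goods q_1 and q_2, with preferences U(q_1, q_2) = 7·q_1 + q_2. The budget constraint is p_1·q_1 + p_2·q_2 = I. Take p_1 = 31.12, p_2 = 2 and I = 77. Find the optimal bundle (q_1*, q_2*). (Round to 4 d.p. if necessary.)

q_1* = 0, q_2* = 38.5

Linear utility — the consumer picks whichever good has higher MU/price: 7/31.12 = 0.2249 vs 1/2 = 0.5.
q_2 gives more utility per dollar, so spend all income on q_2: q_2* = I/p_2, q_1* = 0.
Numerically: q_1* = 0, q_2* = 38.5.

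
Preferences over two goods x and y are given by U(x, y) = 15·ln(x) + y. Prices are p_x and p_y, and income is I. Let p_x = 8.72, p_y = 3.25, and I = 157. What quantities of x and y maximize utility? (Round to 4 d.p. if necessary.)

Set MRS = p_x/p_y: (15/x)/1 = p_x/p_y.
So x*(p_x,p_y) = 15·p_y/p_x, independent of income; and y* = (I − 15·p_y)/p_y.
At the given prices: x* = 15·3.25/8.72 = 5.5906, and y* = 33.3077.

x* = 5.5906, y* = 33.3077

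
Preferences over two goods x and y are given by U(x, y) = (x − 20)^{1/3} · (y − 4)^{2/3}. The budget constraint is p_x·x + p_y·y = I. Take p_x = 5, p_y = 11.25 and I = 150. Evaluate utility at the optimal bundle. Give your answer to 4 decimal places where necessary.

V = 0.3082

This is Cobb-Douglas in (x−20, y−4): tangency gives 1/3·p_y·(y−4) = 2/3·p_x·(x−20).
Substituting into the budget: x* = 20 + 1/3·(I − 20·p_x − 4·p_y)/p_x, and y* = 4 + 2/3·(…)/p_y.
Discretionary income = 150 − 20·5 − 4·11.25 = 5; x* = 20 + 1/3·5/5 = 20.3333; y* = 4 + 2/3·5/11.25 = 4.2963.
Utility at the optimum: U(20.3333, 4.2963) = 0.3082.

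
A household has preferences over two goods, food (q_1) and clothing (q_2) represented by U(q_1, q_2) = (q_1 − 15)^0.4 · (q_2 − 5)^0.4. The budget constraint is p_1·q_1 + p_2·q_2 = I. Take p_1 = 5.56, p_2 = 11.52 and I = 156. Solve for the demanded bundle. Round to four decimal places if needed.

q_1* = 16.3489, q_2* = 5.651

Let q_1' = q_1−15, q_2' = q_2−5. MRS = q_2'/q_1' = p_1/p_2.
Substituting into the budget: q_1* = 15 + 0.5·(I − 15·p_1 − 5·p_2)/p_1, and q_2* = 5 + 0.5·(…)/p_2.
Discretionary income = 156 − 15·5.56 − 5·11.52 = 15; q_1* = 15 + 0.5·15/5.56 = 16.3489; q_2* = 5 + 0.5·15/11.52 = 5.651.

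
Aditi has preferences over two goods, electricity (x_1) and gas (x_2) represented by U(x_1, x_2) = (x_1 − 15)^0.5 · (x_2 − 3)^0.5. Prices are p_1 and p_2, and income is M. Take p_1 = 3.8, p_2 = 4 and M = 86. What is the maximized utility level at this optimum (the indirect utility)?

This is Cobb-Douglas in (x_1−15, x_2−3): tangency gives 0.5·p_2·(x_2−3) = 0.5·p_1·(x_1−15).
After buying the subsistence bundle (15, 3), a share 0.5 of the remaining income goes to x_1: x_1* = 15 + 0.5·(M − 15p_1 − 3p_2)/p_1.
Discretionary income = 86 − 15·3.8 − 3·4 = 17; x_1* = 15 + 0.5·17/3.8 = 17.2368; x_2* = 3 + 0.5·17/4 = 5.125.
Utility at the optimum: U(17.2368, 5.125) = 2.1802.

V = 2.1802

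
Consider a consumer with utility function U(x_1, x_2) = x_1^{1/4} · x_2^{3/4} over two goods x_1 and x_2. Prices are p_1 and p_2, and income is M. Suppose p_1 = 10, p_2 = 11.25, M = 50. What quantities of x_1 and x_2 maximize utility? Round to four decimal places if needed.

x_1* = 1.25, x_2* = 3.3333

The MRS is (1/3)·x_2/x_1. Set MRS = p_1/p_2.
Rearranging, p_2·x_2 = 3·p_1·x_1. Substituting into the budget gives p_1·x_1·(1 + 3) = M.
Demand: x_1*(p_1,p_2,M) = 0.25·M/p_1 and x_2* = 0.75·M/p_2.
At p_1=10, p_2=11.25, M=50: x_1* = 0.25·50/10 = 1.25, x_2* = 3.3333.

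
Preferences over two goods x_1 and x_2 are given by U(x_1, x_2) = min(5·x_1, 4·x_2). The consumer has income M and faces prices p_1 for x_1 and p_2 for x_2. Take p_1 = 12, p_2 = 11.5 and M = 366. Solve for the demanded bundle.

x_1* = 13.8768, x_2* = 17.346

Leontief preferences: the optimum is at the kink where x_1/4 = x_2/5, i.e. x_2 = (5/4)·x_1.
Budget: p_1·x_1 + p_2·(5/4)·x_1 = M, so (4·p_1 + 5·p_2)·x_1 = 4·M.
Demand: x_1*(p_1,p_2,M) = 4·M/(4·p_1 + 5·p_2), x_2* = 5·M/(4·p_1 + 5·p_2).
Here 4·12 + 5·11.5 = 105.5, giving x_1* = 13.8768 and x_2* = 17.346.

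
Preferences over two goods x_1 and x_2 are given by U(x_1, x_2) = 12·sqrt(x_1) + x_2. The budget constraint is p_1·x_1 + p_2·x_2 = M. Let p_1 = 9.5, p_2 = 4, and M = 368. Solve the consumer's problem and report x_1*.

x_1* = 6.3823

Utility is quasi-linear in x_2; the FOC for x_1 is 6/√x_1 = p_1/p_2.
Thus x_1* = (6·p_2/p_1)² — independent of M — with the rest of income spent on x_2.
Plugging in: x_1* = (6·4/9.5)² = 6.3823.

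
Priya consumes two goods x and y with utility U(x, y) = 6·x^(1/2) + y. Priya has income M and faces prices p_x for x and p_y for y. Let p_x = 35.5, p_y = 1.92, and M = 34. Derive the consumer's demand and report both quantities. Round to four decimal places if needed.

x* = 0.0263, y* = 17.2216

Set MRS = p_x/p_y: 3·x^(−1/2) = p_x/p_y.
Thus x* = (3·p_y/p_x)² — independent of M — with the rest of income spent on y.
Plugging in: x* = (3·1.92/35.5)² = 0.0263, y* = 17.2216.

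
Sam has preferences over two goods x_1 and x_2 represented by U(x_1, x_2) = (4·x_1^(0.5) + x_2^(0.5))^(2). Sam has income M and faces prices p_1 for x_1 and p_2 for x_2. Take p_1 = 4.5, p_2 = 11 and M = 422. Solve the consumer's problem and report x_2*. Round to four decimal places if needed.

x_2* = 0.9564

MRS = MU_x_1/MU_x_2 = 4·(x_2/x_1)^(0.5). Set equal to p_1/p_2.
Solve for the ratio: x_2/x_1 = [(1/4)·p_1/p_2]^(2).
With the ratio pinned down, the budget gives x_1* = M/(p_1 + p_2·(x_2/x_1)) and x_2* = (x_2/x_1)·x_1*.
Numerically x_2/x_1 = 0.01046, so x_1* = 422/(4.5 + 11·0.01046) = 91.4398 and x_2* = 0.01046·91.4398 = 0.9564.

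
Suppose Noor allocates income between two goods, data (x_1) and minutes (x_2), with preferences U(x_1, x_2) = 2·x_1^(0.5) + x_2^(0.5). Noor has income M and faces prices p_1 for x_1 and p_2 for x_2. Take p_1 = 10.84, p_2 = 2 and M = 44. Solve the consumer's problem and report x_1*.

From the CES first-order condition, 2·(x_2/x_1)^(0.5) = p_1/p_2.
Hence x_2/x_1 = ((1/2)·p_1/p_2)^(1/(0.5)), i.e. raised to the 2 power.
Substitute x_2 = (x_2/x_1)·x_1 into the budget: x_1* = M/(p_1 + p_2·(x_2/x_1)).
Numerically x_2/x_1 = 7.3441, so x_1* = 44/(10.84 + 2·7.3441) = 1.7236.

x_1* = 1.7236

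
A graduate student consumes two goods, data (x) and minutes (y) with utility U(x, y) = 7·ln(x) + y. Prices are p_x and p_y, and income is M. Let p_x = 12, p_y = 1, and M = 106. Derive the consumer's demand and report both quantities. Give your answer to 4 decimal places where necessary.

x* = 0.5833, y* = 99

Set MRS = p_x/p_y: (7/x)/1 = p_x/p_y.
So x*(p_x,p_y) = 7·p_y/p_x, independent of income; and y* = (M − 7·p_y)/p_y.
At the given prices: x* = 7·1/12 = 0.5833, and y* = 99.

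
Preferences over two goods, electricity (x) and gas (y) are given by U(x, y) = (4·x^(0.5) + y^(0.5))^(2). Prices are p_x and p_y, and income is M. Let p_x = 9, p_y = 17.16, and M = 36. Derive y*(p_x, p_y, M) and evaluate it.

y* = 0.0666

From the CES first-order condition, 4·(y/x)^(0.5) = p_x/p_y.
Solve for the ratio: y/x = [(1/4)·p_x/p_y]^(2).
Substitute y = (y/x)·x into the budget: x* = M/(p_x + p_y·(y/x)).
Numerically y/x = 0.017192, so x* = 36/(9 + 17.16·0.017192) = 3.873 and y* = 0.017192·3.873 = 0.0666.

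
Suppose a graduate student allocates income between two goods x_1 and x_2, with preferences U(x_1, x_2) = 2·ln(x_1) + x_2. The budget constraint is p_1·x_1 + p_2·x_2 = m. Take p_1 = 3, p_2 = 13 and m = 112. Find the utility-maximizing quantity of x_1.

x_1* = 8.6667

So x_1*(p_1,p_2) = 2·p_2/p_1, independent of income; and x_2* = (m − 2·p_2)/p_2.
At the given prices: x_1* = 2·13/3 = 8.6667.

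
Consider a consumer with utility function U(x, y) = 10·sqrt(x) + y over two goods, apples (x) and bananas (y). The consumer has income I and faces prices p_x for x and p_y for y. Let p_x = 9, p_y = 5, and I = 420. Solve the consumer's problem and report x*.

x* = 7.716

MU_x = 5/√x, MU_y = 1. Tangency: 5/√x = p_x/p_y.
Solve: √x = 5·p_y/p_x, so x*(p_x,p_y) = (5·p_y/p_x)², and y* = (I − p_x·x*)/p_y.
Plugging in: x* = (5·5/9)² = 7.716.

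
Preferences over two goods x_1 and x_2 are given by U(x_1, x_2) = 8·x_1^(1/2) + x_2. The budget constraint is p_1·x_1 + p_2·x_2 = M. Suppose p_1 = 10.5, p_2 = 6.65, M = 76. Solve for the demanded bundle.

Thus x_1* = (4·p_2/p_1)² — independent of M — with the rest of income spent on x_2.
Plugging in: x_1* = (4·6.65/10.5)² = 6.4178, x_2* = 1.2952.

x_1* = 6.4178, x_2* = 1.2952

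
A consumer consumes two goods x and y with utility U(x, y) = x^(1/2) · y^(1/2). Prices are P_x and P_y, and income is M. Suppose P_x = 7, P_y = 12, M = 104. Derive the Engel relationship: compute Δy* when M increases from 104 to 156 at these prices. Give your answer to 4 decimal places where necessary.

Δy* = 2.1667

Demand: x*(P_x,P_y,M) = 0.5·M/P_x and y* = 0.5·M/P_y.
At P_x=7, P_y=12, M=104: y* = 0.5·104/12 = 4.3333.
At M' = 156: y* = 6.5. Change: 6.5 − 4.3333 = 2.1667.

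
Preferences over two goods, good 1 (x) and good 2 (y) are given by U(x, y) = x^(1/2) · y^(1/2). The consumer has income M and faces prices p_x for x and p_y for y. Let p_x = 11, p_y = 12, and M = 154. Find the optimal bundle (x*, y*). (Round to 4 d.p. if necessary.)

x* = 7, y* = 6.4167

At p_x=11, p_y=12, M=154: x* = 0.5·154/11 = 7, y* = 6.4167.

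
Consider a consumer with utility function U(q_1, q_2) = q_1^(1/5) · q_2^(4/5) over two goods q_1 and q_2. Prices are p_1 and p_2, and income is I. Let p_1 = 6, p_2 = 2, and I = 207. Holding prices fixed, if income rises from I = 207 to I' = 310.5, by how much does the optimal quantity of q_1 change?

Demand: q_1*(p_1,p_2,I) = 0.2·I/p_1 and q_2* = 0.8·I/p_2.
At p_1=6, p_2=2, I=207: q_1* = 0.2·207/6 = 6.9.
At I' = 310.5: q_1* = 10.35. Change: 10.35 − 6.9 = 3.45.

Δq_1* = 3.45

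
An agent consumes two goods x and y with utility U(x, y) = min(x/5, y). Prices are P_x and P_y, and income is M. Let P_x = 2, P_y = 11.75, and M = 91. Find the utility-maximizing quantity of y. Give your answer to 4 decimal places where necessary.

y* = 4.1839

Leontief preferences: the optimum is at the kink where x/5 = y/1, i.e. y = (1/5)·x.
Budget: P_x·x + P_y·(1/5)·x = M, so (5·P_x + P_y)·x = 5·M.
Demand: x*(P_x,P_y,M) = 5·M/(5·P_x + P_y), y* = M/(5·P_x + P_y).
Here 5·2 + 11.75 = 21.75, giving y* = 4.1839.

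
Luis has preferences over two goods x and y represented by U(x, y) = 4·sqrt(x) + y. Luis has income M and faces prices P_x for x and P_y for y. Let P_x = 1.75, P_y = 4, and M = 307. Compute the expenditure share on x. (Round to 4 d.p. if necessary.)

Solve: √x = 2·P_y/P_x, so x*(P_x,P_y) = (2·P_y/P_x)², and y* = (M − P_x·x*)/P_y.
Plugging in: x* = (2·4/1.75)² = 20.898, y* = 67.6071.
Expenditure on x: 1.75·20.898 = 36.5714; share = 0.1191.

share on x = 0.1191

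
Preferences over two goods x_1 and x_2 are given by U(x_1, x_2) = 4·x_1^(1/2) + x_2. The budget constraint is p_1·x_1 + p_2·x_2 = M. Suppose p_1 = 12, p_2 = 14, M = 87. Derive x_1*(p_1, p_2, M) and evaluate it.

MU_x_1 = 2/√x_1, MU_x_2 = 1. Tangency: 2/√x_1 = p_1/p_2.
Thus x_1* = (2·p_2/p_1)² — independent of M — with the rest of income spent on x_2.
Plugging in: x_1* = (2·14/12)² = 5.4444.

x_1* = 5.4444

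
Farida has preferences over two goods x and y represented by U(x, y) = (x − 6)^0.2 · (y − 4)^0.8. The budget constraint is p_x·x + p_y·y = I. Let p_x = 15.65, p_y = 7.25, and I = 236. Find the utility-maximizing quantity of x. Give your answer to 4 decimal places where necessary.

x* = 7.4454

MRS = (1/4)·(y−4)/(x−6). Tangency with p_x/p_y gives y−4 = 4·(p_x/p_y)·(x−6).
Substituting into the budget: x* = 6 + 0.2·(I − 6·p_x − 4·p_y)/p_x, and y* = 4 + 0.8·(…)/p_y.
Discretionary income = 236 − 6·15.65 − 4·7.25 = 113.1; x* = 6 + 0.2·113.1/15.65 = 7.4454.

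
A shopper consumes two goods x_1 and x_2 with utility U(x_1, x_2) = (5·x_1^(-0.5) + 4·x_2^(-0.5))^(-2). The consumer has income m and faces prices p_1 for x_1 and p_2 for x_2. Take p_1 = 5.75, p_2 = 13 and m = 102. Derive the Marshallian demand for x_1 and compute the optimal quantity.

x_1* = 8.3241

From the CES first-order condition, (5/4)·(x_2/x_1)^(1.5) = p_1/p_2.
Solve for the ratio: x_2/x_1 = [(4/5)·p_1/p_2]^(2/3).
With the ratio pinned down, the budget gives x_1* = m/(p_1 + p_2·(x_2/x_1)) and x_2* = (x_2/x_1)·x_1*.
Numerically x_2/x_1 = 0.500276, so x_1* = 102/(5.75 + 13·0.500276) = 8.3241.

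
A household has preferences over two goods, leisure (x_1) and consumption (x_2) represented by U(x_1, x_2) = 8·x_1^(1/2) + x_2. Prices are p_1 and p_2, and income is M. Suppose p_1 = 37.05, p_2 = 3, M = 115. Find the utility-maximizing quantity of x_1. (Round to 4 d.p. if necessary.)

Set MRS = p_1/p_2: 4·x_1^(−1/2) = p_1/p_2.
Thus x_1* = (4·p_2/p_1)² — independent of M — with the rest of income spent on x_2.
Plugging in: x_1* = (4·3/37.05)² = 0.1049.

x_1* = 0.1049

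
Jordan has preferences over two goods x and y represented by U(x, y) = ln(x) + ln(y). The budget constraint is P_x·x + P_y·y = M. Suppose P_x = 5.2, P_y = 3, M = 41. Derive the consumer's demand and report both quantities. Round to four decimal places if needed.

Tangency: MRS = y/x = P_x/P_y.
So P_y·y = P_x·x; combined with the budget, a share 0.5 of income goes to x.
Demand: x*(P_x,P_y,M) = 0.5·M/P_x and y* = 0.5·M/P_y.
At P_x=5.2, P_y=3, M=41: x* = 0.5·41/5.2 = 3.9423, y* = 6.8333.

x* = 3.9423, y* = 6.8333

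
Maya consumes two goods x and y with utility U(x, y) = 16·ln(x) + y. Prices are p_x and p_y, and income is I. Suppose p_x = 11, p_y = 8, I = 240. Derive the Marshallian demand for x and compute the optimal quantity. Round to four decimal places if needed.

MU_x = 16/x, MU_y = 1. Tangency: 16/x = p_x/p_y.
So x*(p_x,p_y) = 16·p_y/p_x, independent of income; and y* = (I − 16·p_y)/p_y.
At the given prices: x* = 16·8/11 = 11.6364.

x* = 11.6364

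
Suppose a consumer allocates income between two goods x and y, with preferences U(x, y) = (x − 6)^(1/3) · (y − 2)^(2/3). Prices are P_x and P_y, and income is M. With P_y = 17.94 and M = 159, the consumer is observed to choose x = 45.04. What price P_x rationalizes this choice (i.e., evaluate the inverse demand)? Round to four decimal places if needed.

MRS = (1/2)·(y−2)/(x−6). Tangency with P_x/P_y gives y−2 = 2·(P_x/P_y)·(x−6).
After buying the subsistence bundle (6, 2), a share 1/3 of the remaining income goes to x: x* = 6 + 1/3·(M − 6P_x − 2P_y)/P_x.
Set x* = 45.04 in the demand function and solve for P_x: P_x = 1.

P_x = 1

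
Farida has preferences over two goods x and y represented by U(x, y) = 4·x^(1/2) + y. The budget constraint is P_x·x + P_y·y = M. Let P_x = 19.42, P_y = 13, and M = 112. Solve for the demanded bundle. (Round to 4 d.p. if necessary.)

x* = 1.7925, y* = 5.9377

Utility is quasi-linear in y; the FOC for x is 2/√x = P_x/P_y.
Solve: √x = 2·P_y/P_x, so x*(P_x,P_y) = (2·P_y/P_x)², and y* = (M − P_x·x*)/P_y.
Plugging in: x* = (2·13/19.42)² = 1.7925, y* = 5.9377.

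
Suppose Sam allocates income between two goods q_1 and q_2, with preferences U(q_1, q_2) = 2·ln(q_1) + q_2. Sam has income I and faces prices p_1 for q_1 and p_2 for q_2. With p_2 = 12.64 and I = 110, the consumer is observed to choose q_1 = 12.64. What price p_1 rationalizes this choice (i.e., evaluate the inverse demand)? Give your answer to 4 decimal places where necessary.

Set MRS = p_1/p_2: (2/q_1)/1 = p_1/p_2.
So q_1*(p_1,p_2) = 2·p_2/p_1, independent of income; and q_2* = (I − 2·p_2)/p_2.
Set q_1* = 12.64 in the demand function and solve for p_1: p_1 = 2.

p_1 = 2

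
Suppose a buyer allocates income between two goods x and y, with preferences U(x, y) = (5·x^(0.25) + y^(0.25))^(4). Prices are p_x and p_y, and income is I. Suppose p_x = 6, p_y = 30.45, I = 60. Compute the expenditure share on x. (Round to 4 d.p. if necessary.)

MRS = MU_x/MU_y = 5·(y/x)^(0.75). Set equal to p_x/p_y.
Hence y/x = ((1/5)·p_x/p_y)^(1/(0.75)), i.e. raised to the 4/3 power.
Substitute y = (y/x)·x into the budget: x* = I/(p_x + p_y·(y/x)).
Numerically y/x = 0.013411, so x* = 60/(6 + 30.45·0.013411) = 9.3628 and y* = 0.013411·9.3628 = 0.1256.
Expenditure on x: 6·9.3628 = 56.1766; share = 0.9363.

share on x = 0.9363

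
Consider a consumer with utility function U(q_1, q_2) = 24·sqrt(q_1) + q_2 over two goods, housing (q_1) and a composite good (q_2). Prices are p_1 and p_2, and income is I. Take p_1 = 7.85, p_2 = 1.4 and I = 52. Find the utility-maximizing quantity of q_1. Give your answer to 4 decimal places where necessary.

q_1* = 4.5801

Set MRS = p_1/p_2: 12·q_1^(−1/2) = p_1/p_2.
Solve: √q_1 = 12·p_2/p_1, so q_1*(p_1,p_2) = (12·p_2/p_1)², and q_2* = (I − p_1·q_1*)/p_2.
Plugging in: q_1* = (12·1.4/7.85)² = 4.5801.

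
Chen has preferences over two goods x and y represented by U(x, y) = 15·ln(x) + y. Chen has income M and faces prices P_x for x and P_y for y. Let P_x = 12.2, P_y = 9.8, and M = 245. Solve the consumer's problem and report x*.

x* = 12.0492

Set MRS = P_x/P_y: (15/x)/1 = P_x/P_y.
So x*(P_x,P_y) = 15·P_y/P_x, independent of income; and y* = (M − 15·P_y)/P_y.
At the given prices: x* = 15·9.8/12.2 = 12.0492.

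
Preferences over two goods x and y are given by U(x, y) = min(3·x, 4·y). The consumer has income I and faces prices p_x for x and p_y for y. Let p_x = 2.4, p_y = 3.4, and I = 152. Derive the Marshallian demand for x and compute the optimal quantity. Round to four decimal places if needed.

x* = 30.7071

With perfect complements, no substitution: consume in ratio x:y = 4:3.
Budget: p_x·x + p_y·(3/4)·x = I, so (4·p_x + 3·p_y)·x = 4·I.
Demand: x*(p_x,p_y,I) = 4·I/(4·p_x + 3·p_y), y* = 3·I/(4·p_x + 3·p_y).
Here 4·2.4 + 3·3.4 = 19.8, giving x* = 30.7071.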